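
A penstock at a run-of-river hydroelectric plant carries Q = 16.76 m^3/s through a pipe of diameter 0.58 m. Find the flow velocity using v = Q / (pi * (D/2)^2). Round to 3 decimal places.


Compute pipe cross-sectional area:
  A = pi * (D/2)^2 = pi * (0.58/2)^2 = 0.2642 m^2
Calculate velocity:
  v = Q / A = 16.76 / 0.2642
  v = 63.435 m/s

63.435


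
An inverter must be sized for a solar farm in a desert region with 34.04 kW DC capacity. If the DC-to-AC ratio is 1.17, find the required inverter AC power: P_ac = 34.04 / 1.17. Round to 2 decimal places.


The inverter AC capacity is determined by the DC/AC ratio.
Given: P_dc = 34.04 kW, DC/AC ratio = 1.17
P_ac = P_dc / ratio = 34.04 / 1.17
P_ac = 29.09 kW

29.09


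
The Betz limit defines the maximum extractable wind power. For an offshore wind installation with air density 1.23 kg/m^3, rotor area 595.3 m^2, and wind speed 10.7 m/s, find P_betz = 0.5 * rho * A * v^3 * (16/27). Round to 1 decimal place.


The Betz coefficient Cp_max = 16/27 = 0.5926
v^3 = 10.7^3 = 1225.043
P_betz = 0.5 * rho * A * v^3 * Cp_max
P_betz = 0.5 * 1.23 * 595.3 * 1225.043 * 0.5926
P_betz = 265777.7 W

265777.7


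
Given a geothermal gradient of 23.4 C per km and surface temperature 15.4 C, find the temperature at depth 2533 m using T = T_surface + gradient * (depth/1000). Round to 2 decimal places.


Convert depth to km: 2533 / 1000 = 2.533 km
Temperature increase = gradient * depth_km = 23.4 * 2.533 = 59.27 C
Temperature at depth = T_surface + delta_T = 15.4 + 59.27
T = 74.67 C

74.67


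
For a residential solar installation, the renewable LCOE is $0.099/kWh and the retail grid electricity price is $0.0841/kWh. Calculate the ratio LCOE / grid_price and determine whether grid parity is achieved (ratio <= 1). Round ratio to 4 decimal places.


Compare LCOE to grid price:
  LCOE = $0.099/kWh, Grid price = $0.0841/kWh
  Ratio = LCOE / grid_price = 0.099 / 0.0841 = 1.1772
  Grid parity achieved (ratio <= 1)? no

1.1772


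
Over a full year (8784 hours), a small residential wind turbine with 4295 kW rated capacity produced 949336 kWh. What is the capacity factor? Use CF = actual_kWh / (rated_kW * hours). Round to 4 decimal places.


Capacity factor = actual output / maximum possible output
Maximum possible = rated * hours = 4295 * 8784 = 37727280 kWh
CF = 949336 / 37727280
CF = 0.0252

0.0252


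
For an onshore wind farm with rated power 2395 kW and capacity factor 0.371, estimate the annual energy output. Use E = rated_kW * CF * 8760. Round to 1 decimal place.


Annual energy = rated_kW * capacity_factor * hours_per_year
Given: P_rated = 2395 kW, CF = 0.371, hours = 8760
E = 2395 * 0.371 * 8760
E = 7783654.2 kWh

7783654.2


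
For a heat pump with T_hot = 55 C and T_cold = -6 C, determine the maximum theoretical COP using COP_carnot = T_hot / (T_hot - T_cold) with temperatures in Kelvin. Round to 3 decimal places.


Convert to Kelvin:
  T_hot = 55 + 273.15 = 328.15 K
  T_cold = -6 + 273.15 = 267.15 K
Apply Carnot COP formula:
  COP = T_hot_K / (T_hot_K - T_cold_K) = 328.15 / 61.0
  COP = 5.380

5.380


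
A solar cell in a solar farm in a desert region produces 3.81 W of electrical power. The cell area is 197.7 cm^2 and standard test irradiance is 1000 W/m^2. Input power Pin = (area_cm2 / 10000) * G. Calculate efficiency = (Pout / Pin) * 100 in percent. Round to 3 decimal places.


First compute the input power:
  Pin = area_cm2 / 10000 * G = 197.7 / 10000 * 1000 = 19.77 W
Then compute efficiency:
  Efficiency = (Pout / Pin) * 100 = (3.81 / 19.77) * 100
  Efficiency = 19.272%

19.272


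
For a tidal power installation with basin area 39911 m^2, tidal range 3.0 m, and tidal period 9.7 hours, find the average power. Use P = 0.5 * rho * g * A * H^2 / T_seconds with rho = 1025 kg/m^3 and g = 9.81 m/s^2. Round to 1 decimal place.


Convert period to seconds: T = 9.7 * 3600 = 34920.0 s
H^2 = 3.0^2 = 9.0
P = 0.5 * rho * g * A * H^2 / T
P = 0.5 * 1025 * 9.81 * 39911 * 9.0 / 34920.0
P = 51715.9 W

51715.9


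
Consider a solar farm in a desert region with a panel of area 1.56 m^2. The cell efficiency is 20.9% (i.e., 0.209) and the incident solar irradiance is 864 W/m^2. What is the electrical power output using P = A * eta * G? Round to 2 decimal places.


Use the solar power formula P = A * eta * G.
Given: A = 1.56 m^2, eta = 0.209, G = 864 W/m^2
P = 1.56 * 0.209 * 864
P = 281.70 W

281.70


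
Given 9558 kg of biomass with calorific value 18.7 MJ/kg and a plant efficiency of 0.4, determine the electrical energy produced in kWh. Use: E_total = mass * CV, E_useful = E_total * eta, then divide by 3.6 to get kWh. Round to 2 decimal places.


Total energy = mass * CV = 9558 * 18.7 = 178734.6 MJ
Useful energy = total * eta = 178734.6 * 0.4 = 71493.84 MJ
Convert to kWh: 71493.84 / 3.6
Useful energy = 19859.40 kWh

19859.40


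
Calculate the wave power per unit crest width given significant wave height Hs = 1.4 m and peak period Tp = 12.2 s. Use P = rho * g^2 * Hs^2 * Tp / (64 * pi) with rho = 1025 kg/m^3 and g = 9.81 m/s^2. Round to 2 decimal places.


Apply wave power formula:
  g^2 = 9.81^2 = 96.2361
  Hs^2 = 1.4^2 = 1.96
  Numerator = rho * g^2 * Hs^2 * Tp = 1025 * 96.2361 * 1.96 * 12.2 = 2358727.56
  Denominator = 64 * pi = 201.0619
  P = 2358727.56 / 201.0619 = 11731.35 W/m

11731.35


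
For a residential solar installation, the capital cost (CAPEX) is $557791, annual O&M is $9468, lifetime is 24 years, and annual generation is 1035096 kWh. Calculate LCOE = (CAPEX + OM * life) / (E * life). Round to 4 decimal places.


Total cost = CAPEX + OM * lifetime = 557791 + 9468 * 24 = 557791 + 227232 = 785023
Total generation = annual * lifetime = 1035096 * 24 = 24842304 kWh
LCOE = 785023 / 24842304
LCOE = 0.0316 $/kWh

0.0316


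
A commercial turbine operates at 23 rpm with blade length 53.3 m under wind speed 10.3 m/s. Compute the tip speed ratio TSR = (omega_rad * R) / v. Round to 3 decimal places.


Convert rotational speed to rad/s:
  omega = 23 * 2 * pi / 60 = 2.4086 rad/s
Compute tip speed:
  v_tip = omega * R = 2.4086 * 53.3 = 128.376 m/s
Tip speed ratio:
  TSR = v_tip / v_wind = 128.376 / 10.3 = 12.464

12.464


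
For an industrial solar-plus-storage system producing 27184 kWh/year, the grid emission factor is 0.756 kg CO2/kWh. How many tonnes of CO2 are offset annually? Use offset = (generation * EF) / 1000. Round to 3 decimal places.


CO2 offset in kg = generation * emission_factor
CO2 offset = 27184 * 0.756 = 20551.1 kg
Convert to tonnes:
  CO2 offset = 20551.1 / 1000 = 20.551 tonnes

20.551


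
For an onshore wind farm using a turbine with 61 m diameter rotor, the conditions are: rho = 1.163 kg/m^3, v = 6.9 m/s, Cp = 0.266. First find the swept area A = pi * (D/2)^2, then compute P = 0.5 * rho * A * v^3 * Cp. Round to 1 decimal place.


Step 1 -- Compute swept area:
  A = pi * (D/2)^2 = pi * (61/2)^2 = 2922.47 m^2
Step 2 -- Apply wind power equation:
  P = 0.5 * rho * A * v^3 * Cp
  v^3 = 6.9^3 = 328.509
  P = 0.5 * 1.163 * 2922.47 * 328.509 * 0.266
  P = 148500.6 W

148500.6


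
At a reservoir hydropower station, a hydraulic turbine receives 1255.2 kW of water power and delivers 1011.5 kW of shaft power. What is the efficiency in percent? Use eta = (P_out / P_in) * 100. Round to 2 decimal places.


Turbine efficiency = (output power / input power) * 100
eta = (1011.5 / 1255.2) * 100
eta = 80.58%

80.58


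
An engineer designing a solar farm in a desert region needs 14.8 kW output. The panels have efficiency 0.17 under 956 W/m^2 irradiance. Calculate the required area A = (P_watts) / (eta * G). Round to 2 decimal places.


Convert target power to watts: P = 14.8 * 1000 = 14800.0 W
Compute denominator: eta * G = 0.17 * 956 = 162.52
Required area A = P / (eta * G) = 14800.0 / 162.52
A = 91.07 m^2

91.07


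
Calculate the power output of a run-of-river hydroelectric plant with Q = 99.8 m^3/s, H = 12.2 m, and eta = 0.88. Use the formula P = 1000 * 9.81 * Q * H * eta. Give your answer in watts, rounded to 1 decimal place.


Apply the hydropower formula P = rho * g * Q * H * eta
rho * g = 1000 * 9.81 = 9810.0
P = 9810.0 * 99.8 * 12.2 * 0.88
P = 10510952.0 W

10510952.0


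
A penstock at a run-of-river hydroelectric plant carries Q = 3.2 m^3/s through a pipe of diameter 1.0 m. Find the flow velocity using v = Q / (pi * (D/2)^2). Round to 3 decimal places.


Compute pipe cross-sectional area:
  A = pi * (D/2)^2 = pi * (1.0/2)^2 = 0.7854 m^2
Calculate velocity:
  v = Q / A = 3.2 / 0.7854
  v = 4.074 m/s

4.074


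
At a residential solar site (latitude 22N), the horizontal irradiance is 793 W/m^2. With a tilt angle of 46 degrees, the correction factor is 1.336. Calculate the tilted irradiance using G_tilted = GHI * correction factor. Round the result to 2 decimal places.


Identify the given values:
  GHI = 793 W/m^2, tilt correction factor = 1.336
Apply the formula G_tilted = GHI * factor:
  G_tilted = 793 * 1.336
  G_tilted = 1059.45 W/m^2

1059.45


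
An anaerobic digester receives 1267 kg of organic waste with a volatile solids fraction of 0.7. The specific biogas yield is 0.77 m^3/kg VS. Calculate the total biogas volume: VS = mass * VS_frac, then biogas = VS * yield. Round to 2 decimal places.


Compute volatile solids:
  VS = mass * VS_fraction = 1267 * 0.7 = 886.9 kg
Calculate biogas volume:
  Biogas = VS * specific_yield = 886.9 * 0.77
  Biogas = 682.91 m^3

682.91


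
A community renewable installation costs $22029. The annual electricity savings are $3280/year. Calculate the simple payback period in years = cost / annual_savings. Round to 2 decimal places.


Simple payback period = initial cost / annual savings
Payback = 22029 / 3280
Payback = 6.72 years

6.72


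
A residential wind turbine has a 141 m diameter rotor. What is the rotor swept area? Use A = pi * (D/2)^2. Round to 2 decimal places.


Compute the rotor radius:
  r = D / 2 = 141 / 2 = 70.5 m
Calculate swept area:
  A = pi * r^2 = pi * 70.5^2
  A = 15614.50 m^2

15614.50


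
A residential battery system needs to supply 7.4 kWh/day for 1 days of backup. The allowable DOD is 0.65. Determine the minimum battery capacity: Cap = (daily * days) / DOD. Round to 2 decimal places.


Total energy needed = daily * days = 7.4 * 1 = 7.4 kWh
Account for depth of discharge:
  Cap = total_energy / DOD = 7.4 / 0.65
  Cap = 11.38 kWh

11.38


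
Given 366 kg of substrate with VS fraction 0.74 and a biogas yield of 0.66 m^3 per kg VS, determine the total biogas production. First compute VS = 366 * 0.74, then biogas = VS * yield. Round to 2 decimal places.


Compute volatile solids:
  VS = mass * VS_fraction = 366 * 0.74 = 270.84 kg
Calculate biogas volume:
  Biogas = VS * specific_yield = 270.84 * 0.66
  Biogas = 178.75 m^3

178.75


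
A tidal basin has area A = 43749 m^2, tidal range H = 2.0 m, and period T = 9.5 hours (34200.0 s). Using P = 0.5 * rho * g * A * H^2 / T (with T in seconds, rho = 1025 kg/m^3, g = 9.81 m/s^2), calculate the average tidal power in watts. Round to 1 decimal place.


Convert period to seconds: T = 9.5 * 3600 = 34200.0 s
H^2 = 2.0^2 = 4.0
P = 0.5 * rho * g * A * H^2 / T
P = 0.5 * 1025 * 9.81 * 43749 * 4.0 / 34200.0
P = 25725.6 W

25725.6


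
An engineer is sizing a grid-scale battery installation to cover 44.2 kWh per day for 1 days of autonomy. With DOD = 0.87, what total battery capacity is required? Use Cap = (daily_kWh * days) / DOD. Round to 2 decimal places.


Total energy needed = daily * days = 44.2 * 1 = 44.2 kWh
Account for depth of discharge:
  Cap = total_energy / DOD = 44.2 / 0.87
  Cap = 50.80 kWh

50.80


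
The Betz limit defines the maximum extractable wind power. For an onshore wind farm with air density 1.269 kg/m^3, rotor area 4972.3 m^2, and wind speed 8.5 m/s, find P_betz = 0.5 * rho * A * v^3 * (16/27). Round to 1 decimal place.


The Betz coefficient Cp_max = 16/27 = 0.5926
v^3 = 8.5^3 = 614.125
P_betz = 0.5 * rho * A * v^3 * Cp_max
P_betz = 0.5 * 1.269 * 4972.3 * 614.125 * 0.5926
P_betz = 1148158.8 W

1148158.8


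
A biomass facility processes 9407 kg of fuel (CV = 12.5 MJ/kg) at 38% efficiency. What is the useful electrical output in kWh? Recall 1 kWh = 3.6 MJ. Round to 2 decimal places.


Total energy = mass * CV = 9407 * 12.5 = 117587.5 MJ
Useful energy = total * eta = 117587.5 * 0.38 = 44683.25 MJ
Convert to kWh: 44683.25 / 3.6
Useful energy = 12412.01 kWh

12412.01


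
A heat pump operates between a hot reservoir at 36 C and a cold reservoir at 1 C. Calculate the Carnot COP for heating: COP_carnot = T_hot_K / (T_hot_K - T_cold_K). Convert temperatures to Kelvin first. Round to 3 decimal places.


Convert to Kelvin:
  T_hot = 36 + 273.15 = 309.15 K
  T_cold = 1 + 273.15 = 274.15 K
Apply Carnot COP formula:
  COP = T_hot_K / (T_hot_K - T_cold_K) = 309.15 / 35.0
  COP = 8.833

8.833


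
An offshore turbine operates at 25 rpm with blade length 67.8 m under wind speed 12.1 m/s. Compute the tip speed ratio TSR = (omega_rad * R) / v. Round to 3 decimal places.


Convert rotational speed to rad/s:
  omega = 25 * 2 * pi / 60 = 2.618 rad/s
Compute tip speed:
  v_tip = omega * R = 2.618 * 67.8 = 177.5 m/s
Tip speed ratio:
  TSR = v_tip / v_wind = 177.5 / 12.1 = 14.669

14.669


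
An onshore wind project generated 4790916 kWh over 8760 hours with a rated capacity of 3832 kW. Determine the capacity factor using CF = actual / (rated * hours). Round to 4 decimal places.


Capacity factor = actual output / maximum possible output
Maximum possible = rated * hours = 3832 * 8760 = 33568320 kWh
CF = 4790916 / 33568320
CF = 0.1427

0.1427


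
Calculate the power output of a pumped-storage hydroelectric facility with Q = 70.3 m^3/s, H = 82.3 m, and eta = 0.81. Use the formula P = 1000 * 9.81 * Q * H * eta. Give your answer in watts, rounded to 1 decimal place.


Apply the hydropower formula P = rho * g * Q * H * eta
rho * g = 1000 * 9.81 = 9810.0
P = 9810.0 * 70.3 * 82.3 * 0.81
P = 45973671.3 W

45973671.3


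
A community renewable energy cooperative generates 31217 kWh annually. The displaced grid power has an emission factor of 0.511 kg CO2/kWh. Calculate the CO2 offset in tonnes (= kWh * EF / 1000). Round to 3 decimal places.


CO2 offset in kg = generation * emission_factor
CO2 offset = 31217 * 0.511 = 15951.89 kg
Convert to tonnes:
  CO2 offset = 15951.89 / 1000 = 15.952 tonnes

15.952


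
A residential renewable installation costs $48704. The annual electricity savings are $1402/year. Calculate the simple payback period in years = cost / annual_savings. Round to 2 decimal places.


Simple payback period = initial cost / annual savings
Payback = 48704 / 1402
Payback = 34.74 years

34.74


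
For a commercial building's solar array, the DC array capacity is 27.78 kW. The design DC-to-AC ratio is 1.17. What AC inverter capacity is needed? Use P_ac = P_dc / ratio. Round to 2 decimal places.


The inverter AC capacity is determined by the DC/AC ratio.
Given: P_dc = 27.78 kW, DC/AC ratio = 1.17
P_ac = P_dc / ratio = 27.78 / 1.17
P_ac = 23.74 kW

23.74


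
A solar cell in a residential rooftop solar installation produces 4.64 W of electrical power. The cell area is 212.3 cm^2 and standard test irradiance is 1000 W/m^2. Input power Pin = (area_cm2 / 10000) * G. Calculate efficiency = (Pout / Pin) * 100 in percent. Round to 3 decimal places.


First compute the input power:
  Pin = area_cm2 / 10000 * G = 212.3 / 10000 * 1000 = 21.23 W
Then compute efficiency:
  Efficiency = (Pout / Pin) * 100 = (4.64 / 21.23) * 100
  Efficiency = 21.856%

21.856


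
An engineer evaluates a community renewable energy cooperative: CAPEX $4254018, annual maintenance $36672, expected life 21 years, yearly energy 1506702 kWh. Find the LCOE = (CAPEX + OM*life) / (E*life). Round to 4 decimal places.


Total cost = CAPEX + OM * lifetime = 4254018 + 36672 * 21 = 4254018 + 770112 = 5024130
Total generation = annual * lifetime = 1506702 * 21 = 31640742 kWh
LCOE = 5024130 / 31640742
LCOE = 0.1588 $/kWh

0.1588


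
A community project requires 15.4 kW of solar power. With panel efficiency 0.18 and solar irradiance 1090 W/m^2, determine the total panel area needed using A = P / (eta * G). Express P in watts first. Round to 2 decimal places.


Convert target power to watts: P = 15.4 * 1000 = 15400.0 W
Compute denominator: eta * G = 0.18 * 1090 = 196.2
Required area A = P / (eta * G) = 15400.0 / 196.2
A = 78.49 m^2

78.49


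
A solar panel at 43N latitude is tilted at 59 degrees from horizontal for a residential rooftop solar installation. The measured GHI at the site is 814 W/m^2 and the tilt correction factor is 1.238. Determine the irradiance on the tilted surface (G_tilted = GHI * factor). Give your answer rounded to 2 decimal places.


Identify the given values:
  GHI = 814 W/m^2, tilt correction factor = 1.238
Apply the formula G_tilted = GHI * factor:
  G_tilted = 814 * 1.238
  G_tilted = 1007.73 W/m^2

1007.73


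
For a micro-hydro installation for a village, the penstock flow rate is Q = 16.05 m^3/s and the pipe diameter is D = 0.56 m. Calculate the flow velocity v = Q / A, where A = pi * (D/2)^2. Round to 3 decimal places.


Compute pipe cross-sectional area:
  A = pi * (D/2)^2 = pi * (0.56/2)^2 = 0.2463 m^2
Calculate velocity:
  v = Q / A = 16.05 / 0.2463
  v = 65.164 m/s

65.164


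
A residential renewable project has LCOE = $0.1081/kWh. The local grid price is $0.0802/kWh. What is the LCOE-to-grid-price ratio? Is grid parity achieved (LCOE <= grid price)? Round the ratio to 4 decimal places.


Compare LCOE to grid price:
  LCOE = $0.1081/kWh, Grid price = $0.0802/kWh
  Ratio = LCOE / grid_price = 0.1081 / 0.0802 = 1.3479
  Grid parity achieved (ratio <= 1)? no

1.3479


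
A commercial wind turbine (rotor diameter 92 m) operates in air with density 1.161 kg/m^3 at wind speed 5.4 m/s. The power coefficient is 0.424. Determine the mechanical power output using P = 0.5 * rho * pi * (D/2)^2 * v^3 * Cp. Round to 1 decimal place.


Step 1 -- Compute swept area:
  A = pi * (D/2)^2 = pi * (92/2)^2 = 6647.61 m^2
Step 2 -- Apply wind power equation:
  P = 0.5 * rho * A * v^3 * Cp
  v^3 = 5.4^3 = 157.464
  P = 0.5 * 1.161 * 6647.61 * 157.464 * 0.424
  P = 257641.0 W

257641.0


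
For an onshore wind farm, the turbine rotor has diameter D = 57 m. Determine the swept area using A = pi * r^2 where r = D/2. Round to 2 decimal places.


Compute the rotor radius:
  r = D / 2 = 57 / 2 = 28.5 m
Calculate swept area:
  A = pi * r^2 = pi * 28.5^2
  A = 2551.76 m^2

2551.76


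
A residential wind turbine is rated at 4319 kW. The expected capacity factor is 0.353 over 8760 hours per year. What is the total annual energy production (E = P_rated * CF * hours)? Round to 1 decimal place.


Annual energy = rated_kW * capacity_factor * hours_per_year
Given: P_rated = 4319 kW, CF = 0.353, hours = 8760
E = 4319 * 0.353 * 8760
E = 13355557.3 kWh

13355557.3


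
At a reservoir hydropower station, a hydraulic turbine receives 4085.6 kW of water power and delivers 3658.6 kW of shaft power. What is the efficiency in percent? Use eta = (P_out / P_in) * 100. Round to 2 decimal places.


Turbine efficiency = (output power / input power) * 100
eta = (3658.6 / 4085.6) * 100
eta = 89.55%

89.55


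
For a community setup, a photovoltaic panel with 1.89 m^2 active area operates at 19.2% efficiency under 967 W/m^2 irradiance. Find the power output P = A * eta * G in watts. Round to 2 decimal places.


Use the solar power formula P = A * eta * G.
Given: A = 1.89 m^2, eta = 0.192, G = 967 W/m^2
P = 1.89 * 0.192 * 967
P = 350.90 W

350.90


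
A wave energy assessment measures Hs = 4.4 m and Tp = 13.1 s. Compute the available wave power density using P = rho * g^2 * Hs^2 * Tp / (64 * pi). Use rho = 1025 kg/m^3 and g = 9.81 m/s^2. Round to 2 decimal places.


Apply wave power formula:
  g^2 = 9.81^2 = 96.2361
  Hs^2 = 4.4^2 = 19.36
  Numerator = rho * g^2 * Hs^2 * Tp = 1025 * 96.2361 * 19.36 * 13.1 = 25017190.11
  Denominator = 64 * pi = 201.0619
  P = 25017190.11 / 201.0619 = 124425.30 W/m

124425.30


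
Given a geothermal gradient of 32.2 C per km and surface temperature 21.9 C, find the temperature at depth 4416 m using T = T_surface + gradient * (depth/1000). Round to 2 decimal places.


Convert depth to km: 4416 / 1000 = 4.416 km
Temperature increase = gradient * depth_km = 32.2 * 4.416 = 142.2 C
Temperature at depth = T_surface + delta_T = 21.9 + 142.2
T = 164.10 C

164.10


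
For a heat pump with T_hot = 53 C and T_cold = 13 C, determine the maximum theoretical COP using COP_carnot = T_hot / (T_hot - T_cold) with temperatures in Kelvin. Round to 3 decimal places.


Convert to Kelvin:
  T_hot = 53 + 273.15 = 326.15 K
  T_cold = 13 + 273.15 = 286.15 K
Apply Carnot COP formula:
  COP = T_hot_K / (T_hot_K - T_cold_K) = 326.15 / 40.0
  COP = 8.154

8.154


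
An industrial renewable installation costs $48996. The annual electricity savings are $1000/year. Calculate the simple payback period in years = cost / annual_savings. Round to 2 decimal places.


Simple payback period = initial cost / annual savings
Payback = 48996 / 1000
Payback = 49.00 years

49.00


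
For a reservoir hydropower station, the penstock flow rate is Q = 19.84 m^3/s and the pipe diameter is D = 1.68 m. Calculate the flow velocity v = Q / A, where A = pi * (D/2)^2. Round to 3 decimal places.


Compute pipe cross-sectional area:
  A = pi * (D/2)^2 = pi * (1.68/2)^2 = 2.2167 m^2
Calculate velocity:
  v = Q / A = 19.84 / 2.2167
  v = 8.950 m/s

8.950


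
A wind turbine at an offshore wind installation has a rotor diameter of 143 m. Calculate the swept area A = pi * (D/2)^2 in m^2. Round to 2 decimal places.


Compute the rotor radius:
  r = D / 2 = 143 / 2 = 71.5 m
Calculate swept area:
  A = pi * r^2 = pi * 71.5^2
  A = 16060.61 m^2

16060.61


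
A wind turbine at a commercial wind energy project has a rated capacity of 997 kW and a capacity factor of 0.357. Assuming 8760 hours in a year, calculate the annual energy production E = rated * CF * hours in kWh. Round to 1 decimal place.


Annual energy = rated_kW * capacity_factor * hours_per_year
Given: P_rated = 997 kW, CF = 0.357, hours = 8760
E = 997 * 0.357 * 8760
E = 3117938.0 kWh

3117938.0


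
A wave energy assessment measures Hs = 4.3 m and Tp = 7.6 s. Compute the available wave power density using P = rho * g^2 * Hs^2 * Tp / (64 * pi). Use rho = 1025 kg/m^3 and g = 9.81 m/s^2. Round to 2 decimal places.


Apply wave power formula:
  g^2 = 9.81^2 = 96.2361
  Hs^2 = 4.3^2 = 18.49
  Numerator = rho * g^2 * Hs^2 * Tp = 1025 * 96.2361 * 18.49 * 7.6 = 13861568.76
  Denominator = 64 * pi = 201.0619
  P = 13861568.76 / 201.0619 = 68941.79 W/m

68941.79


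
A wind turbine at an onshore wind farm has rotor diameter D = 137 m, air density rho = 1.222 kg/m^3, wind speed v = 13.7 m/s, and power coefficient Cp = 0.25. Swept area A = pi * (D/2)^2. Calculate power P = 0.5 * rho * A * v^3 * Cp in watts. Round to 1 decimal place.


Step 1 -- Compute swept area:
  A = pi * (D/2)^2 = pi * (137/2)^2 = 14741.14 m^2
Step 2 -- Apply wind power equation:
  P = 0.5 * rho * A * v^3 * Cp
  v^3 = 13.7^3 = 2571.353
  P = 0.5 * 1.222 * 14741.14 * 2571.353 * 0.25
  P = 5789938.3 W

5789938.3


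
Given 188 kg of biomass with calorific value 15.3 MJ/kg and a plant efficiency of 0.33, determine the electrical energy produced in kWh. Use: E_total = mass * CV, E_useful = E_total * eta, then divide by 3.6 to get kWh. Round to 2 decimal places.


Total energy = mass * CV = 188 * 15.3 = 2876.4 MJ
Useful energy = total * eta = 2876.4 * 0.33 = 949.21 MJ
Convert to kWh: 949.21 / 3.6
Useful energy = 263.67 kWh

263.67


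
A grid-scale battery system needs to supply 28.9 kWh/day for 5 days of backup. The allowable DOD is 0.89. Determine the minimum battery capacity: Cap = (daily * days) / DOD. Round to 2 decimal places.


Total energy needed = daily * days = 28.9 * 5 = 144.5 kWh
Account for depth of discharge:
  Cap = total_energy / DOD = 144.5 / 0.89
  Cap = 162.36 kWh

162.36


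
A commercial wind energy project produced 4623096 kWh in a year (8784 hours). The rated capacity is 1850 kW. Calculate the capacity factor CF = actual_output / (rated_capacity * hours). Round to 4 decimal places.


Capacity factor = actual output / maximum possible output
Maximum possible = rated * hours = 1850 * 8784 = 16250400 kWh
CF = 4623096 / 16250400
CF = 0.2845

0.2845


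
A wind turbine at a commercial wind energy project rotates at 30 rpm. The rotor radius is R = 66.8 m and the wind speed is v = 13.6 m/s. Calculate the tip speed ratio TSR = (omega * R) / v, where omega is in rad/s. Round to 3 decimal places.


Convert rotational speed to rad/s:
  omega = 30 * 2 * pi / 60 = 3.1416 rad/s
Compute tip speed:
  v_tip = omega * R = 3.1416 * 66.8 = 209.858 m/s
Tip speed ratio:
  TSR = v_tip / v_wind = 209.858 / 13.6 = 15.431

15.431


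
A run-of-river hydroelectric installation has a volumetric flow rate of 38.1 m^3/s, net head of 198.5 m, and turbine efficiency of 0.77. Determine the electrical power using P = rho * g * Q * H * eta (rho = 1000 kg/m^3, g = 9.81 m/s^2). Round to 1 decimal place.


Apply the hydropower formula P = rho * g * Q * H * eta
rho * g = 1000 * 9.81 = 9810.0
P = 9810.0 * 38.1 * 198.5 * 0.77
P = 57127500.0 W

57127500.0


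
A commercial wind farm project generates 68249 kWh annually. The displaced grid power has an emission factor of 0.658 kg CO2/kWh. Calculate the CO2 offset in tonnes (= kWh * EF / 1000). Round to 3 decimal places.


CO2 offset in kg = generation * emission_factor
CO2 offset = 68249 * 0.658 = 44907.84 kg
Convert to tonnes:
  CO2 offset = 44907.84 / 1000 = 44.908 tonnes

44.908


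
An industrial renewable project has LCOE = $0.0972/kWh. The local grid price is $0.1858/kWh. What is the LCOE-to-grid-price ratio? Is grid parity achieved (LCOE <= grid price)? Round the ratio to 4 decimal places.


Compare LCOE to grid price:
  LCOE = $0.0972/kWh, Grid price = $0.1858/kWh
  Ratio = LCOE / grid_price = 0.0972 / 0.1858 = 0.5231
  Grid parity achieved (ratio <= 1)? yes

0.5231


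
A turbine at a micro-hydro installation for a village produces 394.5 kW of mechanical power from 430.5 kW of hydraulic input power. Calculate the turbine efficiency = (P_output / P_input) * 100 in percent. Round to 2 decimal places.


Turbine efficiency = (output power / input power) * 100
eta = (394.5 / 430.5) * 100
eta = 91.64%

91.64


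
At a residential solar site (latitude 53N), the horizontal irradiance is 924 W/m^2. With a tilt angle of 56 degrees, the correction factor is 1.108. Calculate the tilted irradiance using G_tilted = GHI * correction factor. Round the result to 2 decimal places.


Identify the given values:
  GHI = 924 W/m^2, tilt correction factor = 1.108
Apply the formula G_tilted = GHI * factor:
  G_tilted = 924 * 1.108
  G_tilted = 1023.79 W/m^2

1023.79


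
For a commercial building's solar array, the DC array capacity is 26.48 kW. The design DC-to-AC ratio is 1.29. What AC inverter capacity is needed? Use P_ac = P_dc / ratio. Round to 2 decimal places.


The inverter AC capacity is determined by the DC/AC ratio.
Given: P_dc = 26.48 kW, DC/AC ratio = 1.29
P_ac = P_dc / ratio = 26.48 / 1.29
P_ac = 20.53 kW

20.53


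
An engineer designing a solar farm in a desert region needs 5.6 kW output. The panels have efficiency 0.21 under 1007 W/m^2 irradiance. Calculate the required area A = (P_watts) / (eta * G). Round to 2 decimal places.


Convert target power to watts: P = 5.6 * 1000 = 5600.0 W
Compute denominator: eta * G = 0.21 * 1007 = 211.47
Required area A = P / (eta * G) = 5600.0 / 211.47
A = 26.48 m^2

26.48


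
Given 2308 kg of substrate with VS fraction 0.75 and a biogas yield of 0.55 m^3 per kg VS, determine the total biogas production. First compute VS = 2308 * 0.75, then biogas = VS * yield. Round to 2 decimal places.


Compute volatile solids:
  VS = mass * VS_fraction = 2308 * 0.75 = 1731.0 kg
Calculate biogas volume:
  Biogas = VS * specific_yield = 1731.0 * 0.55
  Biogas = 952.05 m^3

952.05


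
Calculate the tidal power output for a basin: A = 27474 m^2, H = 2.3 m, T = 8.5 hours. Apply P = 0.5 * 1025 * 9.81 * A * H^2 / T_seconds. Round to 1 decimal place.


Convert period to seconds: T = 8.5 * 3600 = 30600.0 s
H^2 = 2.3^2 = 5.29
P = 0.5 * rho * g * A * H^2 / T
P = 0.5 * 1025 * 9.81 * 27474 * 5.29 / 30600.0
P = 23879.2 W

23879.2


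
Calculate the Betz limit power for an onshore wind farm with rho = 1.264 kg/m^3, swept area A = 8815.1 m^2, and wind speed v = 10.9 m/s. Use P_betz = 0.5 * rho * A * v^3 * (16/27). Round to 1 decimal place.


The Betz coefficient Cp_max = 16/27 = 0.5926
v^3 = 10.9^3 = 1295.029
P_betz = 0.5 * rho * A * v^3 * Cp_max
P_betz = 0.5 * 1.264 * 8815.1 * 1295.029 * 0.5926
P_betz = 4275432.3 W

4275432.3


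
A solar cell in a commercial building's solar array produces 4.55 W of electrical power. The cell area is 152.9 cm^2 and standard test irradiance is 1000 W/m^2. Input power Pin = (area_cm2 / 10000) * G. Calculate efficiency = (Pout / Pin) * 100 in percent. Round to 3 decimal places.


First compute the input power:
  Pin = area_cm2 / 10000 * G = 152.9 / 10000 * 1000 = 15.29 W
Then compute efficiency:
  Efficiency = (Pout / Pin) * 100 = (4.55 / 15.29) * 100
  Efficiency = 29.758%

29.758


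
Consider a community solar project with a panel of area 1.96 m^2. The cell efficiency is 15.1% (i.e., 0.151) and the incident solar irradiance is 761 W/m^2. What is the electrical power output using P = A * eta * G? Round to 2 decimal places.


Use the solar power formula P = A * eta * G.
Given: A = 1.96 m^2, eta = 0.151, G = 761 W/m^2
P = 1.96 * 0.151 * 761
P = 225.23 W

225.23


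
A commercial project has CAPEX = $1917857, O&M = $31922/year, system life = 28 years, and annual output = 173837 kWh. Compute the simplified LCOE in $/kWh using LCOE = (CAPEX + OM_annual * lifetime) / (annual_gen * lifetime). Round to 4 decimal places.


Total cost = CAPEX + OM * lifetime = 1917857 + 31922 * 28 = 1917857 + 893816 = 2811673
Total generation = annual * lifetime = 173837 * 28 = 4867436 kWh
LCOE = 2811673 / 4867436
LCOE = 0.5776 $/kWh

0.5776


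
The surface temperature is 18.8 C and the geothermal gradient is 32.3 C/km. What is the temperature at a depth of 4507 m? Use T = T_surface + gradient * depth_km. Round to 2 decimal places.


Convert depth to km: 4507 / 1000 = 4.507 km
Temperature increase = gradient * depth_km = 32.3 * 4.507 = 145.58 C
Temperature at depth = T_surface + delta_T = 18.8 + 145.58
T = 164.38 C

164.38


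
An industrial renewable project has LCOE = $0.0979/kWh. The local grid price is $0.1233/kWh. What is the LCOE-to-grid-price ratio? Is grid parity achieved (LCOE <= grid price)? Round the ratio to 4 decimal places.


Compare LCOE to grid price:
  LCOE = $0.0979/kWh, Grid price = $0.1233/kWh
  Ratio = LCOE / grid_price = 0.0979 / 0.1233 = 0.7940
  Grid parity achieved (ratio <= 1)? yes

0.7940


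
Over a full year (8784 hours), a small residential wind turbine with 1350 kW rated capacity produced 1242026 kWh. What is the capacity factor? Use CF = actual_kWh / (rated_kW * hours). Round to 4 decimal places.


Capacity factor = actual output / maximum possible output
Maximum possible = rated * hours = 1350 * 8784 = 11858400 kWh
CF = 1242026 / 11858400
CF = 0.1047

0.1047


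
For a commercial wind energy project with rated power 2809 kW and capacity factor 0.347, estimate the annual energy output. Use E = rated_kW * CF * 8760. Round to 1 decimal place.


Annual energy = rated_kW * capacity_factor * hours_per_year
Given: P_rated = 2809 kW, CF = 0.347, hours = 8760
E = 2809 * 0.347 * 8760
E = 8538573.5 kWh

8538573.5


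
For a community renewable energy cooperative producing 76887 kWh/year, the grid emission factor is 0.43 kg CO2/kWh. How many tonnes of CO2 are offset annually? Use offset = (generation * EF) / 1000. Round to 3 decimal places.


CO2 offset in kg = generation * emission_factor
CO2 offset = 76887 * 0.43 = 33061.41 kg
Convert to tonnes:
  CO2 offset = 33061.41 / 1000 = 33.061 tonnes

33.061


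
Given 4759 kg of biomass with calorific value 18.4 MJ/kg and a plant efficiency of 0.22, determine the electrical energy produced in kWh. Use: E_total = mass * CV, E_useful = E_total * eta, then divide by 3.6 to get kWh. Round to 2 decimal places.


Total energy = mass * CV = 4759 * 18.4 = 87565.6 MJ
Useful energy = total * eta = 87565.6 * 0.22 = 19264.43 MJ
Convert to kWh: 19264.43 / 3.6
Useful energy = 5351.23 kWh

5351.23


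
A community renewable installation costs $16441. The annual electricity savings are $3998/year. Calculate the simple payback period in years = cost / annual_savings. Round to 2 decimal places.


Simple payback period = initial cost / annual savings
Payback = 16441 / 3998
Payback = 4.11 years

4.11


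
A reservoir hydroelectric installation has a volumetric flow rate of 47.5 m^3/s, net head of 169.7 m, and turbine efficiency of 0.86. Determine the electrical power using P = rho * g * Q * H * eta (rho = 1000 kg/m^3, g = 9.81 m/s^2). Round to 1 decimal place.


Apply the hydropower formula P = rho * g * Q * H * eta
rho * g = 1000 * 9.81 = 9810.0
P = 9810.0 * 47.5 * 169.7 * 0.86
P = 68005323.5 W

68005323.5


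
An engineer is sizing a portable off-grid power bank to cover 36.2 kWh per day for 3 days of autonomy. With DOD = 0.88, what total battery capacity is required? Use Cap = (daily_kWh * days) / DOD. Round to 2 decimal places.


Total energy needed = daily * days = 36.2 * 3 = 108.6 kWh
Account for depth of discharge:
  Cap = total_energy / DOD = 108.6 / 0.88
  Cap = 123.41 kWh

123.41


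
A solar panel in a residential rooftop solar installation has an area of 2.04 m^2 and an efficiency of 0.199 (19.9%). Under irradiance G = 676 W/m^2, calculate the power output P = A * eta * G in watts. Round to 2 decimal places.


Use the solar power formula P = A * eta * G.
Given: A = 2.04 m^2, eta = 0.199, G = 676 W/m^2
P = 2.04 * 0.199 * 676
P = 274.43 W

274.43


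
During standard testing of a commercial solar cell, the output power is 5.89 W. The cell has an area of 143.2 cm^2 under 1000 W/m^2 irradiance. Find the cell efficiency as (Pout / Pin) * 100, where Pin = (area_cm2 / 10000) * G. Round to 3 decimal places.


First compute the input power:
  Pin = area_cm2 / 10000 * G = 143.2 / 10000 * 1000 = 14.32 W
Then compute efficiency:
  Efficiency = (Pout / Pin) * 100 = (5.89 / 14.32) * 100
  Efficiency = 41.131%

41.131


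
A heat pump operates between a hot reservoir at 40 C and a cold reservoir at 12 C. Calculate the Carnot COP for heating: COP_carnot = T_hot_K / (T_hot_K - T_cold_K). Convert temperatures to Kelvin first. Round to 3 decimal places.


Convert to Kelvin:
  T_hot = 40 + 273.15 = 313.15 K
  T_cold = 12 + 273.15 = 285.15 K
Apply Carnot COP formula:
  COP = T_hot_K / (T_hot_K - T_cold_K) = 313.15 / 28.0
  COP = 11.184

11.184


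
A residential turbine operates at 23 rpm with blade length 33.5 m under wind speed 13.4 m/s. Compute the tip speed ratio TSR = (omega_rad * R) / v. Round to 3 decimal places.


Convert rotational speed to rad/s:
  omega = 23 * 2 * pi / 60 = 2.4086 rad/s
Compute tip speed:
  v_tip = omega * R = 2.4086 * 33.5 = 80.687 m/s
Tip speed ratio:
  TSR = v_tip / v_wind = 80.687 / 13.4 = 6.021

6.021


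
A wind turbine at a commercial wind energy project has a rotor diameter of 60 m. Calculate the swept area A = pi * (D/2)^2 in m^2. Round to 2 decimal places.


Compute the rotor radius:
  r = D / 2 = 60 / 2 = 30.0 m
Calculate swept area:
  A = pi * r^2 = pi * 30.0^2
  A = 2827.43 m^2

2827.43


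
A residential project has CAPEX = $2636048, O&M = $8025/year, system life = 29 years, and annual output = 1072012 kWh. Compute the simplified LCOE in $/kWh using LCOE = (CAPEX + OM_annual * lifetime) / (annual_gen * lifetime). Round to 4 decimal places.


Total cost = CAPEX + OM * lifetime = 2636048 + 8025 * 29 = 2636048 + 232725 = 2868773
Total generation = annual * lifetime = 1072012 * 29 = 31088348 kWh
LCOE = 2868773 / 31088348
LCOE = 0.0923 $/kWh

0.0923


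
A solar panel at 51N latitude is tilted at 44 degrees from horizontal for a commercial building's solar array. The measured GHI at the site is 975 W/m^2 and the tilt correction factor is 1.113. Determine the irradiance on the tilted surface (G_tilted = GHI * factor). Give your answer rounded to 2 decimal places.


Identify the given values:
  GHI = 975 W/m^2, tilt correction factor = 1.113
Apply the formula G_tilted = GHI * factor:
  G_tilted = 975 * 1.113
  G_tilted = 1085.18 W/m^2

1085.18


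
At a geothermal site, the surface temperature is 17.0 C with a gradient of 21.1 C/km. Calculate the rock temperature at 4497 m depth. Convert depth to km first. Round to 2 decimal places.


Convert depth to km: 4497 / 1000 = 4.497 km
Temperature increase = gradient * depth_km = 21.1 * 4.497 = 94.89 C
Temperature at depth = T_surface + delta_T = 17.0 + 94.89
T = 111.89 C

111.89


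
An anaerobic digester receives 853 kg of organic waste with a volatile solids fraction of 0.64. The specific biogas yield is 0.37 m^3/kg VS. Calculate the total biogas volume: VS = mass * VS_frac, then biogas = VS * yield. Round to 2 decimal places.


Compute volatile solids:
  VS = mass * VS_fraction = 853 * 0.64 = 545.92 kg
Calculate biogas volume:
  Biogas = VS * specific_yield = 545.92 * 0.37
  Biogas = 201.99 m^3

201.99


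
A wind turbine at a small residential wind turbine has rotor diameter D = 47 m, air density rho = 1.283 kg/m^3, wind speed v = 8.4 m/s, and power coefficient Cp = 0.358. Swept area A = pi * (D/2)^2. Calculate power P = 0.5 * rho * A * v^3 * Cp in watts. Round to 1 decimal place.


Step 1 -- Compute swept area:
  A = pi * (D/2)^2 = pi * (47/2)^2 = 1734.94 m^2
Step 2 -- Apply wind power equation:
  P = 0.5 * rho * A * v^3 * Cp
  v^3 = 8.4^3 = 592.704
  P = 0.5 * 1.283 * 1734.94 * 592.704 * 0.358
  P = 236158.3 W

236158.3


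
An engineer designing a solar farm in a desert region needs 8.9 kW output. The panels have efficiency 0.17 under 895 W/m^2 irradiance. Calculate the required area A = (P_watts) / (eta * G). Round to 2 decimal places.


Convert target power to watts: P = 8.9 * 1000 = 8900.0 W
Compute denominator: eta * G = 0.17 * 895 = 152.15
Required area A = P / (eta * G) = 8900.0 / 152.15
A = 58.49 m^2

58.49


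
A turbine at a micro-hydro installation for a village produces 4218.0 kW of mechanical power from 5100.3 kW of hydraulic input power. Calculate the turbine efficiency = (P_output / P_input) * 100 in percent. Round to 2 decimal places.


Turbine efficiency = (output power / input power) * 100
eta = (4218.0 / 5100.3) * 100
eta = 82.70%

82.70


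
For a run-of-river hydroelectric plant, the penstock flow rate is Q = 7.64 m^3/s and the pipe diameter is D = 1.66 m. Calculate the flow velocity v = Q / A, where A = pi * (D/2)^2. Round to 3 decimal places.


Compute pipe cross-sectional area:
  A = pi * (D/2)^2 = pi * (1.66/2)^2 = 2.1642 m^2
Calculate velocity:
  v = Q / A = 7.64 / 2.1642
  v = 3.530 m/s

3.530


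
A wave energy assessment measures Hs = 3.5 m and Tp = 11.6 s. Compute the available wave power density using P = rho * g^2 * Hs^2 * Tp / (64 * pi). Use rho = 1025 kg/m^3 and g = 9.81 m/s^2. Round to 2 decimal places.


Apply wave power formula:
  g^2 = 9.81^2 = 96.2361
  Hs^2 = 3.5^2 = 12.25
  Numerator = rho * g^2 * Hs^2 * Tp = 1025 * 96.2361 * 12.25 * 11.6 = 14017028.56
  Denominator = 64 * pi = 201.0619
  P = 14017028.56 / 201.0619 = 69714.98 W/m

69714.98


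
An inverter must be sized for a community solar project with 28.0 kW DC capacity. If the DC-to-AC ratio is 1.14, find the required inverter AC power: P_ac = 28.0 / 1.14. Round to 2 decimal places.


The inverter AC capacity is determined by the DC/AC ratio.
Given: P_dc = 28.0 kW, DC/AC ratio = 1.14
P_ac = P_dc / ratio = 28.0 / 1.14
P_ac = 24.56 kW

24.56
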